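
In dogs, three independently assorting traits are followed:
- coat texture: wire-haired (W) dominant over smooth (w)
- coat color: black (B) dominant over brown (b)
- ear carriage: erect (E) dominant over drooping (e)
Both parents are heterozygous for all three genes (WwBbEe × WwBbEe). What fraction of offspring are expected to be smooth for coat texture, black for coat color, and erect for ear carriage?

Trihybrid cross: WwBbEe × WwBbEe
Each trait segregates independently with a 3:1 phenotypic ratio, so each gene contributes 3/4 (dominant) or 1/4 (recessive).
Target: smooth (coat texture), black (coat color), erect (ear carriage)
Probability = product of independent per-trait probabilities
= 1/4 × 3/4 × 3/4 = 9/64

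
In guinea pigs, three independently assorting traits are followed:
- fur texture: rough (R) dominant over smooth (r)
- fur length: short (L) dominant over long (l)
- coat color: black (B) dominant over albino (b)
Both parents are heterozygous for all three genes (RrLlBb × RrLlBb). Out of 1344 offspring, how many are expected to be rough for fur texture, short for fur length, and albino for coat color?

Trihybrid cross: RrLlBb × RrLlBb
Each trait segregates independently with a 3:1 phenotypic ratio, so each gene contributes 3/4 (dominant) or 1/4 (recessive).
Target: rough (fur texture), short (fur length), albino (coat color)
Probability = product of independent per-trait probabilities
= 3/4 × 3/4 × 1/4 = 9/64
Expected count = 9/64 × 1344 = 189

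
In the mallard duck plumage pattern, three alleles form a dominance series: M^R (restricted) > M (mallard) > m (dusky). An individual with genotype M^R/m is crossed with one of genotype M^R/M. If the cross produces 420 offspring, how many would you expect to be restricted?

Cross: M^R/m × M^R/M
Allele dominance: M^R > M > m
Offspring genotypes: 1 M^R/M^R, 1 M^R/M, 1 M^R/m, 1 M/m
Phenotype counts: 3 restricted, 1 mallard
restricted: 3 out of 4 → fraction 3/4
Expected count = 3/4 × 420 = 315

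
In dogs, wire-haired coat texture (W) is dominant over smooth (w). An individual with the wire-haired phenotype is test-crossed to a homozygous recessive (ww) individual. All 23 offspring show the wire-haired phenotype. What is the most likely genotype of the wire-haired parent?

Test cross: ? × ww
All offspring are wire-haired.
If the unknown parent were heterozygous (Ww), about half of 23 offspring would be smooth; none are. The unknown parent is most likely homozygous dominant (WW).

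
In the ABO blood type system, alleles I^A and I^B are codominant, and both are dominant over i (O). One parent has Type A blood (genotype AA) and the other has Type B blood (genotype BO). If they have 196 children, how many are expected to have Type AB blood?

Cross: AA × BO
Possible offspring genotypes: 2 AB, 2 AO
Blood type counts: 2 Type AB, 2 Type A
Probability of Type AB: 2/4 = 1/2
Expected count = 1/2 × 196 = 98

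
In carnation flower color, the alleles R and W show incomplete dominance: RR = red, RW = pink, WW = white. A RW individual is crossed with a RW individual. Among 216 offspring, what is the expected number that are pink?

Punnett square for RW × RW:
Offspring genotypes: 1 RR, 2 RW, 1 WW
Phenotype counts: 1 red, 2 pink, 1 white
pink: 2 out of 4 → fraction 1/2
Expected count = 1/2 × 216 = 108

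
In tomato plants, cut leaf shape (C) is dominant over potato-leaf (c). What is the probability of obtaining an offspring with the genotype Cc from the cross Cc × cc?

Punnett square for Cc × cc:
Offspring genotypes: 2 Cc, 2 cc
Total offspring: 4
Count with target: 2
Probability: 2/4 = 1/2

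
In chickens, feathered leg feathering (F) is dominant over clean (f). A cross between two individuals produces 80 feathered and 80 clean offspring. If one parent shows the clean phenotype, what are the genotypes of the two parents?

Observed offspring: 80 feathered, 80 clean
The observed ratio simplifies to 1:1. One parent shows clean, so its genotype must be ff. A 1:1 offspring split requires the other parent to be heterozygous (Ff).
Parent genotypes: ff × Ff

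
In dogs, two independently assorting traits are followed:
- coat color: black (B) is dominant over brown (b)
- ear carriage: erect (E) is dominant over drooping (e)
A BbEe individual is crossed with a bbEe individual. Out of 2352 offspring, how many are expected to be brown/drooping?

Dihybrid cross BbEe × bbEe — consider each gene separately:
coat color: Bb × bb → 2 Bb, 2 bb → 2 B_ : 2 bb (out of 4)
ear carriage: Ee × Ee → 1 EE, 2 Ee, 1 ee → 3 E_ : 1 ee (out of 4)
Combine (counts out of 4 × 4 = 16): black/erect (B_E_) = 2×3 = 6; black/drooping (B_ee) = 2×1 = 2; brown/erect (bbE_) = 2×3 = 6; brown/drooping (bbee) = 2×1 = 2
Phenotype counts (out of 16): 6 black/erect, 2 black/drooping, 6 brown/erect, 2 brown/drooping
brown/drooping: 2 out of 16 → fraction 1/8
Expected count = 1/8 × 2352 = 294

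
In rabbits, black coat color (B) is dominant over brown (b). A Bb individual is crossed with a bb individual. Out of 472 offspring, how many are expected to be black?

Punnett square for Bb × bb:
Offspring genotypes: 2 Bb, 2 bb
black: 2, brown: 2
black: 2 out of 4 → fraction 1/2
Expected count = 1/2 × 472 = 236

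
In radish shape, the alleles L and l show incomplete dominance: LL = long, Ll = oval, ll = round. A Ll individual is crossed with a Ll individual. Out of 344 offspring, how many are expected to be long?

Punnett square for Ll × Ll:
Offspring genotypes: 1 LL, 2 Ll, 1 ll
Phenotype counts: 1 long, 2 oval, 1 round
long: 1 out of 4 → fraction 1/4
Expected count = 1/4 × 344 = 86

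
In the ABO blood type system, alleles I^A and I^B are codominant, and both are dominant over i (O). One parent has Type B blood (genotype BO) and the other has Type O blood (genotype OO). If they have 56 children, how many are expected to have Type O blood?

Cross: BO × OO
Possible offspring genotypes: 2 BO, 2 OO
Blood type counts: 2 Type B, 2 Type O
Probability of Type O: 2/4 = 1/2
Expected count = 1/2 × 56 = 28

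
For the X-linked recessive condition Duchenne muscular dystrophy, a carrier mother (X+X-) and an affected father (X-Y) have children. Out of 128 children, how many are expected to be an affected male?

Cross: X+X- × X-Y
Offspring: 1 X+X-, 1 X+Y, 1 X-X-, 1 X-Y
Probability of an affected male: 1/4
Expected count = 1/4 × 128 = 32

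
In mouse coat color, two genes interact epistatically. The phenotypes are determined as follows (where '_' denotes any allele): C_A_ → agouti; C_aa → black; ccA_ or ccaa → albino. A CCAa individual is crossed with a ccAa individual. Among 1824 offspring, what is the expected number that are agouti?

Cross: CCAa × ccAa — consider each gene separately:
C gene: CC × cc → 4 Cc → 4 C_ (out of 4)
A gene: Aa × Aa → 1 AA, 2 Aa, 1 aa → 3 A_ : 1 aa (out of 4)
Genotype classes (out of 4 × 4 = 16): C_A_ = 4×3 = 12; C_aa = 4×1 = 4
Apply the phenotype rules: C_A_ (12) → agouti; C_aa (4) → black
Phenotype counts (out of 16): 12 agouti, 4 black
agouti: 12 out of 16 → fraction 3/4
Expected count = 3/4 × 1824 = 1368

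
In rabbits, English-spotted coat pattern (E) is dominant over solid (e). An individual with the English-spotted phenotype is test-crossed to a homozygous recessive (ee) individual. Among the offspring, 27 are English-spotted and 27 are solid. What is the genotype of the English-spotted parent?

Test cross: ? × ee
Offspring: 27 English-spotted, 27 solid — approximately 1:1.
A 1:1 ratio in a test cross indicates the unknown parent is heterozygous (Ee).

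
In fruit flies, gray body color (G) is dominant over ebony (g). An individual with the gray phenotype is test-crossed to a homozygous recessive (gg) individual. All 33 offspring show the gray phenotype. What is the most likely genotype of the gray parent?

Test cross: ? × gg
All offspring are gray.
If the unknown parent were heterozygous (Gg), about half of 33 offspring would be ebony; none are. The unknown parent is most likely homozygous dominant (GG).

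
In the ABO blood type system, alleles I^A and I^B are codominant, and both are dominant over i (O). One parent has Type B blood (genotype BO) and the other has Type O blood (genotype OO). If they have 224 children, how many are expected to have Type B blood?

Cross: BO × OO
Possible offspring genotypes: 2 BO, 2 OO
Blood type counts: 2 Type B, 2 Type O
Probability of Type B: 2/4 = 1/2
Expected count = 1/2 × 224 = 112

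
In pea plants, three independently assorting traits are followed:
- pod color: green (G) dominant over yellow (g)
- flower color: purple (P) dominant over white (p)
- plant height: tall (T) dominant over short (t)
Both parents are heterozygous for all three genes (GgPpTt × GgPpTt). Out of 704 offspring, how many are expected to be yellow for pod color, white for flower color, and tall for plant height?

Trihybrid cross: GgPpTt × GgPpTt
Each trait segregates independently with a 3:1 phenotypic ratio, so each gene contributes 3/4 (dominant) or 1/4 (recessive).
Target: yellow (pod color), white (flower color), tall (plant height)
Probability = product of independent per-trait probabilities
= 1/4 × 1/4 × 3/4 = 3/64
Expected count = 3/64 × 704 = 33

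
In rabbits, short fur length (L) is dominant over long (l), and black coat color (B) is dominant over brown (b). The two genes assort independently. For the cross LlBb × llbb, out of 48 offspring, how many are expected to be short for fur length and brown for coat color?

Dihybrid cross LlBb × llbb — consider each gene separately:
fur length: Ll × ll → 2 Ll, 2 ll → 2 L_ : 2 ll (out of 4)
coat color: Bb × bb → 2 Bb, 2 bb → 2 B_ : 2 bb (out of 4)
Looking for: short (L_) and brown (bb)
P(short) = 2/4, P(brown) = 2/4
P(both) = 2/4 × 2/4 = 4/16 = 1/4
Expected count = 1/4 × 48 = 12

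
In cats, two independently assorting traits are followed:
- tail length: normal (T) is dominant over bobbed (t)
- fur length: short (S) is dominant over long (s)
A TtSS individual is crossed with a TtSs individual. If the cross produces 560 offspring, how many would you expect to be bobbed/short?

Dihybrid cross TtSS × TtSs — consider each gene separately:
tail length: Tt × Tt → 1 TT, 2 Tt, 1 tt → 3 T_ : 1 tt (out of 4)
fur length: SS × Ss → 2 SS, 2 Ss → 4 S_ (out of 4)
Combine (counts out of 4 × 4 = 16): normal/short (T_S_) = 3×4 = 12; bobbed/short (ttS_) = 1×4 = 4
Phenotype counts (out of 16): 12 normal/short, 4 bobbed/short
bobbed/short: 4 out of 16 → fraction 1/4
Expected count = 1/4 × 560 = 140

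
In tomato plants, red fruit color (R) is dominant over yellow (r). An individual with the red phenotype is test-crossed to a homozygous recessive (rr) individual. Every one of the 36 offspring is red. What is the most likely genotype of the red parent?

Test cross: ? × rr
All offspring are red.
If the unknown parent were heterozygous (Rr), about half of 36 offspring would be yellow; none are. The unknown parent is most likely homozygous dominant (RR).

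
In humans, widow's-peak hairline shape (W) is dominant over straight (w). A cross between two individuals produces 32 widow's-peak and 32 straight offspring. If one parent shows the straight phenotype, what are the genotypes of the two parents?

Observed offspring: 32 widow's-peak, 32 straight
The observed ratio simplifies to 1:1. One parent shows straight, so its genotype must be ww. A 1:1 offspring split requires the other parent to be heterozygous (Ww).
Parent genotypes: ww × Ww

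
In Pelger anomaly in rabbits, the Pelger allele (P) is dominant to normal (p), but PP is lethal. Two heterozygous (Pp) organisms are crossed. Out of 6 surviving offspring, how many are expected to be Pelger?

Cross: Pp × Pp
Punnett square offspring (before lethality): 1 PP, 2 Pp, 1 pp
The PP genotype is lethal (embryos die); surviving offspring: 2 Pp, 1 pp
Pelger: 2 out of 3 → fraction 2/3
Expected count = 2/3 × 6 = 4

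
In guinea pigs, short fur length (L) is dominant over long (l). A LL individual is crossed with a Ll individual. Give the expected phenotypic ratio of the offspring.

Punnett square for LL × Ll:
Offspring genotypes: 2 LL, 2 Ll
short: 4, long: 0
Ratio: all short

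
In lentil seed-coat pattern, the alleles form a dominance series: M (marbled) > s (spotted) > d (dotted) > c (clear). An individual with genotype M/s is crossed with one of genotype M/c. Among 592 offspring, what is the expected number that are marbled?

Cross: M/s × M/c
Allele dominance: M > s > d > c
Offspring genotypes: 1 M/M, 1 M/c, 1 M/s, 1 s/c
Phenotype counts: 3 marbled, 1 spotted
marbled: 3 out of 4 → fraction 3/4
Expected count = 3/4 × 592 = 444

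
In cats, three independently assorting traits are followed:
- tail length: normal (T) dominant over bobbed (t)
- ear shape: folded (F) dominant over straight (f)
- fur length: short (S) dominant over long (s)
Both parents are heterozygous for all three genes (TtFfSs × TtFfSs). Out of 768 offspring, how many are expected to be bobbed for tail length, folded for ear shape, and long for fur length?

Trihybrid cross: TtFfSs × TtFfSs
Each trait segregates independently with a 3:1 phenotypic ratio, so each gene contributes 3/4 (dominant) or 1/4 (recessive).
Target: bobbed (tail length), folded (ear shape), long (fur length)
Probability = product of independent per-trait probabilities
= 1/4 × 3/4 × 1/4 = 3/64
Expected count = 3/64 × 768 = 36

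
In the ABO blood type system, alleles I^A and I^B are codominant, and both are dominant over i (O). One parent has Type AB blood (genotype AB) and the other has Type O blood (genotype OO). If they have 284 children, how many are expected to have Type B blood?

Cross: AB × OO
Possible offspring genotypes: 2 AO, 2 BO
Blood type counts: 2 Type A, 2 Type B
Probability of Type B: 2/4 = 1/2
Expected count = 1/2 × 284 = 142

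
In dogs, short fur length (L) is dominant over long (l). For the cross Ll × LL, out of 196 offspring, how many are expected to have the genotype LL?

Punnett square for Ll × LL:
Offspring genotypes: 2 LL, 2 Ll
Total offspring: 4
Count with target: 2
Probability: 2/4 = 1/2
Expected count = 1/2 × 196 = 98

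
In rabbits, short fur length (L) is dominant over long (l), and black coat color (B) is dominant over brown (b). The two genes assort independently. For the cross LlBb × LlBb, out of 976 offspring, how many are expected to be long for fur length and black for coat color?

Dihybrid cross LlBb × LlBb — consider each gene separately:
fur length: Ll × Ll → 1 LL, 2 Ll, 1 ll → 3 L_ : 1 ll (out of 4)
coat color: Bb × Bb → 1 BB, 2 Bb, 1 bb → 3 B_ : 1 bb (out of 4)
Looking for: long (ll) and black (B_)
P(long) = 1/4, P(black) = 3/4
P(both) = 1/4 × 3/4 = 3/16
Expected count = 3/16 × 976 = 183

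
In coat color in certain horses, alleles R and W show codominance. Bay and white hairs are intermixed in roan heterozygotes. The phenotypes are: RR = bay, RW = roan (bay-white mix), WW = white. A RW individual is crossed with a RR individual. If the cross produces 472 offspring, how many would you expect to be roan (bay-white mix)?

Punnett square for RW × RR:
Offspring genotypes: 2 RR, 2 RW
Phenotype counts: 2 bay, 2 roan (bay-white mix)
roan (bay-white mix): 2 out of 4 → fraction 1/2
Expected count = 1/2 × 472 = 236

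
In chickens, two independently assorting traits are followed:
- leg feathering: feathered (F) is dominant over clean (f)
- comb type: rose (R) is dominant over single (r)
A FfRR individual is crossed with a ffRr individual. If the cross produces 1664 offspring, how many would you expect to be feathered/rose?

Dihybrid cross FfRR × ffRr — consider each gene separately:
leg feathering: Ff × ff → 2 Ff, 2 ff → 2 F_ : 2 ff (out of 4)
comb type: RR × Rr → 2 RR, 2 Rr → 4 R_ (out of 4)
Combine (counts out of 4 × 4 = 16): feathered/rose (F_R_) = 2×4 = 8; clean/rose (ffR_) = 2×4 = 8
Phenotype counts (out of 16): 8 feathered/rose, 8 clean/rose
feathered/rose: 8 out of 16 → fraction 1/2
Expected count = 1/2 × 1664 = 832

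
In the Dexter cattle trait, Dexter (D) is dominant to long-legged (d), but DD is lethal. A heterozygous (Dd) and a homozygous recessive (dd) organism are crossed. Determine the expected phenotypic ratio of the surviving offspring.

Cross: Dd × dd
Punnett square offspring (before lethality): 2 Dd, 2 dd
No DD offspring are produced in this cross.
Ratio: 1 Dexter (short-legged) : 1 long-legged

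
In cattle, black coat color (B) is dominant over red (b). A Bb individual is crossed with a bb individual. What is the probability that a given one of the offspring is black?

Punnett square for Bb × bb:
Offspring genotypes: 2 Bb, 2 bb
black: 2, red: 2
black: 2 out of 4
Probability: 2/4 = 1/2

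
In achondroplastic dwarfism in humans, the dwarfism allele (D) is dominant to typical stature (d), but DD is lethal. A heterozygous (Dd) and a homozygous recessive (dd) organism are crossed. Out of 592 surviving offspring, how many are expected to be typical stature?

Cross: Dd × dd
Punnett square offspring (before lethality): 2 Dd, 2 dd
No DD offspring are produced in this cross.
typical stature: 2 out of 4 → fraction 1/2
Expected count = 1/2 × 592 = 296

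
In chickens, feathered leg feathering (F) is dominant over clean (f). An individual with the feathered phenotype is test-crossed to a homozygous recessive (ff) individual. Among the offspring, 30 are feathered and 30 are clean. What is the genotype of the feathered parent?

Test cross: ? × ff
Offspring: 30 feathered, 30 clean — approximately 1:1.
A 1:1 ratio in a test cross indicates the unknown parent is heterozygous (Ff).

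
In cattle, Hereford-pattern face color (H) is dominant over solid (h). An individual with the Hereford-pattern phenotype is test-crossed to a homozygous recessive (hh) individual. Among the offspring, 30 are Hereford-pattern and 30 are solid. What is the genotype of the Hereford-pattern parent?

Test cross: ? × hh
Offspring: 30 Hereford-pattern, 30 solid — approximately 1:1.
A 1:1 ratio in a test cross indicates the unknown parent is heterozygous (Hh).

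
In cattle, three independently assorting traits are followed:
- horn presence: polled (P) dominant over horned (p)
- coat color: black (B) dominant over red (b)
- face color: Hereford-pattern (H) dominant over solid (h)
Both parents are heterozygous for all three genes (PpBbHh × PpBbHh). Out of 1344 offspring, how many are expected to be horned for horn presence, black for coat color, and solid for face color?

Trihybrid cross: PpBbHh × PpBbHh
Each trait segregates independently with a 3:1 phenotypic ratio, so each gene contributes 3/4 (dominant) or 1/4 (recessive).
Target: horned (horn presence), black (coat color), solid (face color)
Probability = product of independent per-trait probabilities
= 1/4 × 3/4 × 1/4 = 3/64
Expected count = 3/64 × 1344 = 63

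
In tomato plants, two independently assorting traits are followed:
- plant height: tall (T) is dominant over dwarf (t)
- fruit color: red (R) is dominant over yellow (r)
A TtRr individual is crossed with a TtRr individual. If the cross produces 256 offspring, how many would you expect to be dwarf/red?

Dihybrid cross TtRr × TtRr — consider each gene separately:
plant height: Tt × Tt → 1 TT, 2 Tt, 1 tt → 3 T_ : 1 tt (out of 4)
fruit color: Rr × Rr → 1 RR, 2 Rr, 1 rr → 3 R_ : 1 rr (out of 4)
Combine (counts out of 4 × 4 = 16): tall/red (T_R_) = 3×3 = 9; tall/yellow (T_rr) = 3×1 = 3; dwarf/red (ttR_) = 1×3 = 3; dwarf/yellow (ttrr) = 1×1 = 1
Phenotype counts (out of 16): 9 tall/red, 3 tall/yellow, 3 dwarf/red, 1 dwarf/yellow
dwarf/red: 3 out of 16 → fraction 3/16
Expected count = 3/16 × 256 = 48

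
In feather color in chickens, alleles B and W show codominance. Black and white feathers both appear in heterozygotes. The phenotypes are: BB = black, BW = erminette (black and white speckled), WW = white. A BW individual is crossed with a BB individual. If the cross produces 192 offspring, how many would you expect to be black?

Punnett square for BW × BB:
Offspring genotypes: 2 BB, 2 BW
Phenotype counts: 2 black, 2 erminette (black and white speckled)
black: 2 out of 4 → fraction 1/2
Expected count = 1/2 × 192 = 96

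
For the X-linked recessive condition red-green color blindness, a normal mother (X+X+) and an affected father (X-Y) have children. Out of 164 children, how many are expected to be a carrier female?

Cross: X+X+ × X-Y
Offspring: 2 X+X-, 2 X+Y
Probability of a carrier female: 2/4 = 1/2
Expected count = 1/2 × 164 = 82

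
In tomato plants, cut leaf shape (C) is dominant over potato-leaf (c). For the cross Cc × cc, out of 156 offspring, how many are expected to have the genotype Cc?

Punnett square for Cc × cc:
Offspring genotypes: 2 Cc, 2 cc
Total offspring: 4
Count with target: 2
Probability: 2/4 = 1/2
Expected count = 1/2 × 156 = 78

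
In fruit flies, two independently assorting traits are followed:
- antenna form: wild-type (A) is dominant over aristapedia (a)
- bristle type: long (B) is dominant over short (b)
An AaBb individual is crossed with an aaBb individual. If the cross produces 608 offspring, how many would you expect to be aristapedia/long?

Dihybrid cross AaBb × aaBb — consider each gene separately:
antenna form: Aa × aa → 2 Aa, 2 aa → 2 A_ : 2 aa (out of 4)
bristle type: Bb × Bb → 1 BB, 2 Bb, 1 bb → 3 B_ : 1 bb (out of 4)
Combine (counts out of 4 × 4 = 16): wild-type/long (A_B_) = 2×3 = 6; wild-type/short (A_bb) = 2×1 = 2; aristapedia/long (aaB_) = 2×3 = 6; aristapedia/short (aabb) = 2×1 = 2
Phenotype counts (out of 16): 6 wild-type/long, 2 wild-type/short, 6 aristapedia/long, 2 aristapedia/short
aristapedia/long: 6 out of 16 → fraction 3/8
Expected count = 3/8 × 608 = 228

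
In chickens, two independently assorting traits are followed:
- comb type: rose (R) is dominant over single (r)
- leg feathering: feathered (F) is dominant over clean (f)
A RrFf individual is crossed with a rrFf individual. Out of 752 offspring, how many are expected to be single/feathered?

Dihybrid cross RrFf × rrFf — consider each gene separately:
comb type: Rr × rr → 2 Rr, 2 rr → 2 R_ : 2 rr (out of 4)
leg feathering: Ff × Ff → 1 FF, 2 Ff, 1 ff → 3 F_ : 1 ff (out of 4)
Combine (counts out of 4 × 4 = 16): rose/feathered (R_F_) = 2×3 = 6; rose/clean (R_ff) = 2×1 = 2; single/feathered (rrF_) = 2×3 = 6; single/clean (rrff) = 2×1 = 2
Phenotype counts (out of 16): 6 rose/feathered, 2 rose/clean, 6 single/feathered, 2 single/clean
single/feathered: 6 out of 16 → fraction 3/8
Expected count = 3/8 × 752 = 282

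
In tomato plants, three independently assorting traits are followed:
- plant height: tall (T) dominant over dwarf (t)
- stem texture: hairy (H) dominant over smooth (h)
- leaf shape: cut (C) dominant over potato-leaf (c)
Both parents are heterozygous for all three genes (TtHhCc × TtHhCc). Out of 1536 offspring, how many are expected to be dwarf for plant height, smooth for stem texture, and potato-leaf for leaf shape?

Trihybrid cross: TtHhCc × TtHhCc
Each trait segregates independently with a 3:1 phenotypic ratio, so each gene contributes 3/4 (dominant) or 1/4 (recessive).
Target: dwarf (plant height), smooth (stem texture), potato-leaf (leaf shape)
Probability = product of independent per-trait probabilities
= 1/4 × 1/4 × 1/4 = 1/64
Expected count = 1/64 × 1536 = 24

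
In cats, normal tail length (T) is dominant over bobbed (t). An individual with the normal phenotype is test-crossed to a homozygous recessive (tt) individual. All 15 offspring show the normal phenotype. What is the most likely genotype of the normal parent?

Test cross: ? × tt
All offspring are normal.
If the unknown parent were heterozygous (Tt), about half of 15 offspring would be bobbed; none are. The unknown parent is most likely homozygous dominant (TT).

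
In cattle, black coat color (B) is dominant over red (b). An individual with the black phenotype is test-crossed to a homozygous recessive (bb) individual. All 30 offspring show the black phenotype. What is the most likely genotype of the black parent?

Test cross: ? × bb
All offspring are black.
If the unknown parent were heterozygous (Bb), about half of 30 offspring would be red; none are. The unknown parent is most likely homozygous dominant (BB).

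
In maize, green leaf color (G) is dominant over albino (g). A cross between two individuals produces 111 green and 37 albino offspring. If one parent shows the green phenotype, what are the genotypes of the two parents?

Observed offspring: 111 green, 37 albino
The observed ratio simplifies to 3:1. Albino (gg) offspring appear, so each parent must contribute one g allele. The parent stated to show green carries G, so it is Gg. The other parent is then either Gg or gg: Gg × gg would give a 1:1 split, whereas Gg × Gg gives 3:1 — matching the data. So both parents are heterozygous (Gg × Gg).
Parent genotypes: Gg × Gg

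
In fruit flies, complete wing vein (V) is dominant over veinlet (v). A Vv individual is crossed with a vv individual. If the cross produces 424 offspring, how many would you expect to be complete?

Punnett square for Vv × vv:
Offspring genotypes: 2 Vv, 2 vv
complete: 2, veinlet: 2
complete: 2 out of 4 → fraction 1/2
Expected count = 1/2 × 424 = 212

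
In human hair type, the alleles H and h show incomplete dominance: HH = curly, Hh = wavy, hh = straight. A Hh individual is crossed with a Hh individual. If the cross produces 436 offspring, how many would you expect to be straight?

Punnett square for Hh × Hh:
Offspring genotypes: 1 HH, 2 Hh, 1 hh
Phenotype counts: 1 curly, 2 wavy, 1 straight
straight: 1 out of 4 → fraction 1/4
Expected count = 1/4 × 436 = 109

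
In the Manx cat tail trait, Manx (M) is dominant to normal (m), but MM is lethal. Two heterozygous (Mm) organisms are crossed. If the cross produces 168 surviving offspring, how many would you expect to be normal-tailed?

Cross: Mm × Mm
Punnett square offspring (before lethality): 1 MM, 2 Mm, 1 mm
The MM genotype is lethal (embryos die); surviving offspring: 2 Mm, 1 mm
normal-tailed: 1 out of 3 → fraction 1/3
Expected count = 1/3 × 168 = 56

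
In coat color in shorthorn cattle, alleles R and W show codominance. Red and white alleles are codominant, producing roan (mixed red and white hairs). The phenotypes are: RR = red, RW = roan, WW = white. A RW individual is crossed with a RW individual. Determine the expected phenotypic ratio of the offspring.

Punnett square for RW × RW:
Offspring genotypes: 1 RR, 2 RW, 1 WW
Phenotype counts: 1 red, 2 roan, 1 white
Ratio: 1 red : 2 roan : 1 white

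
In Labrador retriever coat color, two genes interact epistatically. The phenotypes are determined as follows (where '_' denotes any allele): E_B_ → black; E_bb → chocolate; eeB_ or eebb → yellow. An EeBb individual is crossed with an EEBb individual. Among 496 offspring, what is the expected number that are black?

Cross: EeBb × EEBb — consider each gene separately:
E gene: Ee × EE → 2 EE, 2 Ee → 4 E_ (out of 4)
B gene: Bb × Bb → 1 BB, 2 Bb, 1 bb → 3 B_ : 1 bb (out of 4)
Genotype classes (out of 4 × 4 = 16): E_B_ = 4×3 = 12; E_bb = 4×1 = 4
Apply the phenotype rules: E_B_ (12) → black; E_bb (4) → chocolate
Phenotype counts (out of 16): 12 black, 4 chocolate
black: 12 out of 16 → fraction 3/4
Expected count = 3/4 × 496 = 372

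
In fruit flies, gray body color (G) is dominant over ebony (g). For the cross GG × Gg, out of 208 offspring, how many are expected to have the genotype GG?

Punnett square for GG × Gg:
Offspring genotypes: 2 GG, 2 Gg
Total offspring: 4
Count with target: 2
Probability: 2/4 = 1/2
Expected count = 1/2 × 208 = 104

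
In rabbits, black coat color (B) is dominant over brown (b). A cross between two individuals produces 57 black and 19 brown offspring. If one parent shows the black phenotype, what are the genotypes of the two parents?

Observed offspring: 57 black, 19 brown
The observed ratio simplifies to 3:1. Brown (bb) offspring appear, so each parent must contribute one b allele. The parent stated to show black carries B, so it is Bb. The other parent is then either Bb or bb: Bb × bb would give a 1:1 split, whereas Bb × Bb gives 3:1 — matching the data. So both parents are heterozygous (Bb × Bb).
Parent genotypes: Bb × Bb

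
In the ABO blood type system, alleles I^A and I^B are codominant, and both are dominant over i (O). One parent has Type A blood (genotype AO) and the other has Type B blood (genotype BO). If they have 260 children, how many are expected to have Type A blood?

Cross: AO × BO
Possible offspring genotypes: 1 AB, 1 AO, 1 BO, 1 OO
Blood type counts: 1 Type AB, 1 Type A, 1 Type B, 1 Type O
Probability of Type A: 1/4
Expected count = 1/4 × 260 = 65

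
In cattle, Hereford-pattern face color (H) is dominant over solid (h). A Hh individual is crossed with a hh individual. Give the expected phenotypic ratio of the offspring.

Punnett square for Hh × hh:
Offspring genotypes: 2 Hh, 2 hh
Hereford-pattern: 2, solid: 2
Ratio: 1:1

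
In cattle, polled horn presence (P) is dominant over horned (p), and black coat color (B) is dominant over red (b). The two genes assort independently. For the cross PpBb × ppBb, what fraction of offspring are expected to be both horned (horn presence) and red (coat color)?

Dihybrid cross PpBb × ppBb — consider each gene separately:
horn presence: Pp × pp → 2 Pp, 2 pp → 2 P_ : 2 pp (out of 4)
coat color: Bb × Bb → 1 BB, 2 Bb, 1 bb → 3 B_ : 1 bb (out of 4)
Looking for: horned (pp) and red (bb)
P(horned) = 2/4, P(red) = 1/4
P(both) = 2/4 × 1/4 = 2/16 = 1/8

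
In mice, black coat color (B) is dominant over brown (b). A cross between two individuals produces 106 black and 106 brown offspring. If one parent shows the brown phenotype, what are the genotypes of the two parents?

Observed offspring: 106 black, 106 brown
The observed ratio simplifies to 1:1. One parent shows brown, so its genotype must be bb. A 1:1 offspring split requires the other parent to be heterozygous (Bb).
Parent genotypes: bb × Bb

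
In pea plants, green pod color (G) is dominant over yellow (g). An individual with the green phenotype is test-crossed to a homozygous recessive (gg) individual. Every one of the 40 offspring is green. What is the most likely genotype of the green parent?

Test cross: ? × gg
All offspring are green.
If the unknown parent were heterozygous (Gg), about half of 40 offspring would be yellow; none are. The unknown parent is most likely homozygous dominant (GG).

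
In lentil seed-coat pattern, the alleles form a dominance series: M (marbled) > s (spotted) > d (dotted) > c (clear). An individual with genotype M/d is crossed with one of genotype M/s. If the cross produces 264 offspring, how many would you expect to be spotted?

Cross: M/d × M/s
Allele dominance: M > s > d > c
Offspring genotypes: 1 M/M, 1 M/s, 1 M/d, 1 s/d
Phenotype counts: 3 marbled, 1 spotted
spotted: 1 out of 4 → fraction 1/4
Expected count = 1/4 × 264 = 66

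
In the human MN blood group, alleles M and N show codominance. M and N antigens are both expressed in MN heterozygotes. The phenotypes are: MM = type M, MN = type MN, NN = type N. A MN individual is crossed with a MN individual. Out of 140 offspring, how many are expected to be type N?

Punnett square for MN × MN:
Offspring genotypes: 1 MM, 2 MN, 1 NN
Phenotype counts: 1 type M, 2 type MN, 1 type N
type N: 1 out of 4 → fraction 1/4
Expected count = 1/4 × 140 = 35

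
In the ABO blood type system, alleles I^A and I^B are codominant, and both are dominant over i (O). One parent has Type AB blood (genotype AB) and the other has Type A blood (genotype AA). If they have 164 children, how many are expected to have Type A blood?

Cross: AB × AA
Possible offspring genotypes: 2 AA, 2 AB
Blood type counts: 2 Type A, 2 Type AB
Probability of Type A: 2/4 = 1/2
Expected count = 1/2 × 164 = 82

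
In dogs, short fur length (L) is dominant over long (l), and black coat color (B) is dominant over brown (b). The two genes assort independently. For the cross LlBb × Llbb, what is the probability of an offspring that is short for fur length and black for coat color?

Dihybrid cross LlBb × Llbb — consider each gene separately:
fur length: Ll × Ll → 1 LL, 2 Ll, 1 ll → 3 L_ : 1 ll (out of 4)
coat color: Bb × bb → 2 Bb, 2 bb → 2 B_ : 2 bb (out of 4)
Looking for: short (L_) and black (B_)
P(short) = 3/4, P(black) = 2/4
P(both) = 3/4 × 2/4 = 6/16 = 3/8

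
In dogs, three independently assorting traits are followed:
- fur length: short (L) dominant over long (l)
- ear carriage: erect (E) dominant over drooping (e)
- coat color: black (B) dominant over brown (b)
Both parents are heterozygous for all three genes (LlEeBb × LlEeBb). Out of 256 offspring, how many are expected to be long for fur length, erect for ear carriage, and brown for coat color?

Trihybrid cross: LlEeBb × LlEeBb
Each trait segregates independently with a 3:1 phenotypic ratio, so each gene contributes 3/4 (dominant) or 1/4 (recessive).
Target: long (fur length), erect (ear carriage), brown (coat color)
Probability = product of independent per-trait probabilities
= 1/4 × 3/4 × 1/4 = 3/64
Expected count = 3/64 × 256 = 12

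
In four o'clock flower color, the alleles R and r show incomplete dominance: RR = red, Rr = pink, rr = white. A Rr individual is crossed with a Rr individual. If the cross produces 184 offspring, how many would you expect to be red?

Punnett square for Rr × Rr:
Offspring genotypes: 1 RR, 2 Rr, 1 rr
Phenotype counts: 1 red, 2 pink, 1 white
red: 1 out of 4 → fraction 1/4
Expected count = 1/4 × 184 = 46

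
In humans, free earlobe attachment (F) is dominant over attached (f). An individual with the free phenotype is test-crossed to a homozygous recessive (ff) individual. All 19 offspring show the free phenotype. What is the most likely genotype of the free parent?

Test cross: ? × ff
All offspring are free.
If the unknown parent were heterozygous (Ff), about half of 19 offspring would be attached; none are. The unknown parent is most likely homozygous dominant (FF).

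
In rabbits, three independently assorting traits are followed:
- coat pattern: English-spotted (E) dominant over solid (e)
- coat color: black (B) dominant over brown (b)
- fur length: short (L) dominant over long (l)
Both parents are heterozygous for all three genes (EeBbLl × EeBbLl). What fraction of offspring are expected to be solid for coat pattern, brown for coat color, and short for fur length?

Trihybrid cross: EeBbLl × EeBbLl
Each trait segregates independently with a 3:1 phenotypic ratio, so each gene contributes 3/4 (dominant) or 1/4 (recessive).
Target: solid (coat pattern), brown (coat color), short (fur length)
Probability = product of independent per-trait probabilities
= 1/4 × 1/4 × 3/4 = 3/64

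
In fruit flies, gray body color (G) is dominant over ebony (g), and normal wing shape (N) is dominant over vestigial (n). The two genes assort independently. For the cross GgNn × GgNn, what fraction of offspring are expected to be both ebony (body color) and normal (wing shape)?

Dihybrid cross GgNn × GgNn — consider each gene separately:
body color: Gg × Gg → 1 GG, 2 Gg, 1 gg → 3 G_ : 1 gg (out of 4)
wing shape: Nn × Nn → 1 NN, 2 Nn, 1 nn → 3 N_ : 1 nn (out of 4)
Looking for: ebony (gg) and normal (N_)
P(ebony) = 1/4, P(normal) = 3/4
P(both) = 1/4 × 3/4 = 3/16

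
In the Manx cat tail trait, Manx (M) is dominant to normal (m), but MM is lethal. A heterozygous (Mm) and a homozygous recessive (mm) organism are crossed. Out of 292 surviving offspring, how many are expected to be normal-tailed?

Cross: Mm × mm
Punnett square offspring (before lethality): 2 Mm, 2 mm
No MM offspring are produced in this cross.
normal-tailed: 2 out of 4 → fraction 1/2
Expected count = 1/2 × 292 = 146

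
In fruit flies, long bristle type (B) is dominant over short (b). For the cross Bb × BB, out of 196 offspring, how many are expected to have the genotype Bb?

Punnett square for Bb × BB:
Offspring genotypes: 2 BB, 2 Bb
Total offspring: 4
Count with target: 2
Probability: 2/4 = 1/2
Expected count = 1/2 × 196 = 98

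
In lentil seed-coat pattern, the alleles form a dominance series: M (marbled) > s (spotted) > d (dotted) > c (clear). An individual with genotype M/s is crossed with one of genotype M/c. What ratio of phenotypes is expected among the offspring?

Cross: M/s × M/c
Allele dominance: M > s > d > c
Offspring genotypes: 1 M/M, 1 M/c, 1 M/s, 1 s/c
Phenotype counts: 3 marbled, 1 spotted
Ratio: 3 marbled : 1 spotted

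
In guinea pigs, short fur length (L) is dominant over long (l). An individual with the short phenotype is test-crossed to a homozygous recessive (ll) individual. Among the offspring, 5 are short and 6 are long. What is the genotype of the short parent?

Test cross: ? × ll
Offspring: 5 short, 6 long — approximately 1:1.
A 1:1 ratio in a test cross indicates the unknown parent is heterozygous (Ll).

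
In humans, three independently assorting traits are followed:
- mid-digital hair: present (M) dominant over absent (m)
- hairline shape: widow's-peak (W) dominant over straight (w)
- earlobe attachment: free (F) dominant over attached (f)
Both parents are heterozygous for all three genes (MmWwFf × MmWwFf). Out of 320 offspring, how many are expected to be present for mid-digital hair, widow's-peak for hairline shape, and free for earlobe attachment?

Trihybrid cross: MmWwFf × MmWwFf
Each trait segregates independently with a 3:1 phenotypic ratio, so each gene contributes 3/4 (dominant) or 1/4 (recessive).
Target: present (mid-digital hair), widow's-peak (hairline shape), free (earlobe attachment)
Probability = product of independent per-trait probabilities
= 3/4 × 3/4 × 3/4 = 27/64
Expected count = 27/64 × 320 = 135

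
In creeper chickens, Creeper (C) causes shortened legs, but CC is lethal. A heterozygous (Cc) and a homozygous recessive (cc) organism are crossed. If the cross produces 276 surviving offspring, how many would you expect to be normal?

Cross: Cc × cc
Punnett square offspring (before lethality): 2 Cc, 2 cc
No CC offspring are produced in this cross.
normal: 2 out of 4 → fraction 1/2
Expected count = 1/2 × 276 = 138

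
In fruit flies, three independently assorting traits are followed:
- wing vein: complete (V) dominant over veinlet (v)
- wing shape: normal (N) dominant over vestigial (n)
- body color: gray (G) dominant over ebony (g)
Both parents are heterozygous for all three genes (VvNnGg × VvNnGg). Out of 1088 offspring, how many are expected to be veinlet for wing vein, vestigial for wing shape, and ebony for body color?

Trihybrid cross: VvNnGg × VvNnGg
Each trait segregates independently with a 3:1 phenotypic ratio, so each gene contributes 3/4 (dominant) or 1/4 (recessive).
Target: veinlet (wing vein), vestigial (wing shape), ebony (body color)
Probability = product of independent per-trait probabilities
= 1/4 × 1/4 × 1/4 = 1/64
Expected count = 1/64 × 1088 = 17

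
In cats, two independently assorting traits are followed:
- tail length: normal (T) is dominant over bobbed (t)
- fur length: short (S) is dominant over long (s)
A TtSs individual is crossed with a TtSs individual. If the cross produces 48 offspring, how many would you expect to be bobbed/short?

Dihybrid cross TtSs × TtSs — consider each gene separately:
tail length: Tt × Tt → 1 TT, 2 Tt, 1 tt → 3 T_ : 1 tt (out of 4)
fur length: Ss × Ss → 1 SS, 2 Ss, 1 ss → 3 S_ : 1 ss (out of 4)
Combine (counts out of 4 × 4 = 16): normal/short (T_S_) = 3×3 = 9; normal/long (T_ss) = 3×1 = 3; bobbed/short (ttS_) = 1×3 = 3; bobbed/long (ttss) = 1×1 = 1
Phenotype counts (out of 16): 9 normal/short, 3 normal/long, 3 bobbed/short, 1 bobbed/long
bobbed/short: 3 out of 16 → fraction 3/16
Expected count = 3/16 × 48 = 9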